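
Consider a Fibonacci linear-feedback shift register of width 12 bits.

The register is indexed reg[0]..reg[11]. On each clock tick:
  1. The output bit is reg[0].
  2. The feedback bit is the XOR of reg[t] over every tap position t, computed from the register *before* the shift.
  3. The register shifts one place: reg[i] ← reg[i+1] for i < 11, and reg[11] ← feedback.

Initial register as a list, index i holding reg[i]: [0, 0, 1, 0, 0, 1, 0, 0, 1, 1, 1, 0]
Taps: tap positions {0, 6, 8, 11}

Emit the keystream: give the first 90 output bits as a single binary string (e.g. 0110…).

001001001110101001111111001100000010000100011010100111000001000011110110110100011101101010

step | reg (before) | out | fb
   0 | 001001001110 | 0 | 1
   1 | 010010011101 | 0 | 0
   2 | 100100111010 | 1 | 1
   3 | 001001110101 | 0 | 0
   4 | 010011101010 | 0 | 0
   5 | 100111010100 | 1 | 1
   6 | 001110101001 | 0 | 1
   7 | 011101010011 | 0 | 1
   8 | 111010100111 | 1 | 1
   9 | 110101001111 | 1 | 1
  10 | 101010011111 | 1 | 1
  11 | 010100111111 | 0 | 1
  12 | 101001111111 | 1 | 0
  13 | 010011111110 | 0 | 0
  14 | 100111111100 | 1 | 1
  15 | 001111111001 | 0 | 1
  16 | 011111110011 | 0 | 0
  17 | 111111100110 | 1 | 0
  18 | 111111001100 | 1 | 0
  19 | 111110011000 | 1 | 0
  20 | 111100110000 | 1 | 0
  21 | 111001100000 | 1 | 0
  22 | 110011000000 | 1 | 1
  23 | 100110000001 | 1 | 0
  24 | 001100000010 | 0 | 0
  25 | 011000000100 | 0 | 0
  26 | 110000001000 | 1 | 0
  27 | 100000010000 | 1 | 1
  28 | 000000100001 | 0 | 0
  29 | 000001000010 | 0 | 0
  30 | 000010000100 | 0 | 0
  31 | 000100001000 | 0 | 1
  32 | 001000010001 | 0 | 1
  33 | 010000100011 | 0 | 0
  34 | 100001000110 | 1 | 1
  35 | 000010001101 | 0 | 0
  36 | 000100011010 | 0 | 1
  37 | 001000110101 | 0 | 0
  38 | 010001101010 | 0 | 0
  39 | 100011010100 | 1 | 1
  40 | 000110101001 | 0 | 1
  41 | 001101010011 | 0 | 1
  42 | 011010100111 | 0 | 0
  43 | 110101001110 | 1 | 0
  44 | 101010011100 | 1 | 0
  45 | 010100111000 | 0 | 0
  46 | 101001110000 | 1 | 0
  47 | 010011100000 | 0 | 1
  48 | 100111000001 | 1 | 0
  49 | 001110000010 | 0 | 0
  50 | 011100000100 | 0 | 0
  51 | 111000001000 | 1 | 0
  52 | 110000010000 | 1 | 1
  53 | 100000100001 | 1 | 1
  54 | 000001000011 | 0 | 1
  55 | 000010000111 | 0 | 1
  56 | 000100001111 | 0 | 0
  57 | 001000011110 | 0 | 1
  58 | 010000111101 | 0 | 1
  59 | 100001111011 | 1 | 0
  60 | 000011110110 | 0 | 1
  61 | 000111101101 | 0 | 1
  62 | 001111011011 | 0 | 0
  63 | 011110110110 | 0 | 1
  64 | 111101101101 | 1 | 0
  65 | 111011011010 | 1 | 0
  66 | 110110110100 | 1 | 0
  67 | 101101101000 | 1 | 1
  68 | 011011010001 | 0 | 1
  69 | 110110100011 | 1 | 1
  70 | 101101000111 | 1 | 0
  71 | 011010001110 | 0 | 1
  72 | 110100011101 | 1 | 1
  73 | 101000111011 | 1 | 0
  74 | 010001110110 | 0 | 1
  75 | 100011101101 | 1 | 0
  76 | 000111011010 | 0 | 1
  77 | 001110110101 | 0 | 0
  78 | 011101101010 | 0 | 0
  79 | 111011010100 | 1 | 1
  80 | 110110101001 | 1 | 0
  81 | 101101010010 | 1 | 1
  82 | 011010100101 | 0 | 0
  83 | 110101001010 | 1 | 0
  84 | 101010010100 | 1 | 1
  85 | 010100101001 | 0 | 1
  86 | 101001010011 | 1 | 0
  87 | 010010100110 | 0 | 1
  88 | 100101001101 | 1 | 1
  89 | 001010011011 | 0 | 0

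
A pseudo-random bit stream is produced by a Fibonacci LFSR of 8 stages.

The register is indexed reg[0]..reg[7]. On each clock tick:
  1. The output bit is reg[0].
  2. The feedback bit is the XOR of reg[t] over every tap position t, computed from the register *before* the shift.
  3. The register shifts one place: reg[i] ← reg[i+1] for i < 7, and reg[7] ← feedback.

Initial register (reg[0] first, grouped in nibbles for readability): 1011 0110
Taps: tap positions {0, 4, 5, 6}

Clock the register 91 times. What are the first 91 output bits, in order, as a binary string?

1011011010100000100111011001001001100000011101001000111000100000001011000111101000011111111

step | reg (before) | out | fb
   0 | 10110110 | 1 | 1
   1 | 01101101 | 0 | 0
   2 | 11011010 | 1 | 1
   3 | 10110101 | 1 | 0
   4 | 01101010 | 0 | 0
   5 | 11010100 | 1 | 0
   6 | 10101000 | 1 | 0
   7 | 01010000 | 0 | 0
   8 | 10100000 | 1 | 1
   9 | 01000001 | 0 | 0
  10 | 10000010 | 1 | 0
  11 | 00000100 | 0 | 1
  12 | 00001001 | 0 | 1
  13 | 00010011 | 0 | 1
  14 | 00100111 | 0 | 0
  15 | 01001110 | 0 | 1
  16 | 10011101 | 1 | 1
  17 | 00111011 | 0 | 0
  18 | 01110110 | 0 | 0
  19 | 11101100 | 1 | 1
  20 | 11011001 | 1 | 0
  21 | 10110010 | 1 | 0
  22 | 01100100 | 0 | 1
  23 | 11001001 | 1 | 0
  24 | 10010010 | 1 | 0
  25 | 00100100 | 0 | 1
  26 | 01001001 | 0 | 1
  27 | 10010011 | 1 | 0
  28 | 00100110 | 0 | 0
  29 | 01001100 | 0 | 0
  30 | 10011000 | 1 | 0
  31 | 00110000 | 0 | 0
  32 | 01100000 | 0 | 0
  33 | 11000000 | 1 | 1
  34 | 10000001 | 1 | 1
  35 | 00000011 | 0 | 1
  36 | 00000111 | 0 | 0
  37 | 00001110 | 0 | 1
  38 | 00011101 | 0 | 0
  39 | 00111010 | 0 | 0
  40 | 01110100 | 0 | 1
  41 | 11101001 | 1 | 0
  42 | 11010010 | 1 | 0
  43 | 10100100 | 1 | 0
  44 | 01001000 | 0 | 1
  45 | 10010001 | 1 | 1
  46 | 00100011 | 0 | 1
  47 | 01000111 | 0 | 0
  48 | 10001110 | 1 | 0
  49 | 00011100 | 0 | 0
  50 | 00111000 | 0 | 1
  51 | 01110001 | 0 | 0
  52 | 11100010 | 1 | 0
  53 | 11000100 | 1 | 0
  54 | 10001000 | 1 | 0
  55 | 00010000 | 0 | 0
  56 | 00100000 | 0 | 0
  57 | 01000000 | 0 | 0
  58 | 10000000 | 1 | 1
  59 | 00000001 | 0 | 0
  60 | 00000010 | 0 | 1
  61 | 00000101 | 0 | 1
  62 | 00001011 | 0 | 0
  63 | 00010110 | 0 | 0
  64 | 00101100 | 0 | 0
  65 | 01011000 | 0 | 1
  66 | 10110001 | 1 | 1
  67 | 01100011 | 0 | 1
  68 | 11000111 | 1 | 1
  69 | 10001111 | 1 | 0
  70 | 00011110 | 0 | 1
  71 | 00111101 | 0 | 0
  72 | 01111010 | 0 | 0
  73 | 11110100 | 1 | 0
  74 | 11101000 | 1 | 0
  75 | 11010000 | 1 | 1
  76 | 10100001 | 1 | 1
  77 | 01000011 | 0 | 1
  78 | 10000111 | 1 | 1
  79 | 00001111 | 0 | 1
  80 | 00011111 | 0 | 1
  81 | 00111111 | 0 | 1
  82 | 01111111 | 0 | 1
  83 | 11111111 | 1 | 0
  84 | 11111110 | 1 | 0
  85 | 11111100 | 1 | 1
  86 | 11111001 | 1 | 0
  87 | 11110010 | 1 | 0
  88 | 11100100 | 1 | 0
  89 | 11001000 | 1 | 0
  90 | 10010000 | 1 | 1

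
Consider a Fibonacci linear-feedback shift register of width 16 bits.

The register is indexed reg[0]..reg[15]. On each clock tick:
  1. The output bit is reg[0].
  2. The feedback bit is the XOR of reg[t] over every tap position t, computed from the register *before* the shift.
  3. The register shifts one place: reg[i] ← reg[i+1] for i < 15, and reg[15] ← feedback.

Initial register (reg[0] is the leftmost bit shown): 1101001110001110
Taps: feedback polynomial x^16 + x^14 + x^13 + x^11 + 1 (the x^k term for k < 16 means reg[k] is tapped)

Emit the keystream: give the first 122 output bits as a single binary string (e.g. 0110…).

step | reg (before) | out | fb
   0 | 1101001110001110 | 1 | 1
   1 | 1010011100011101 | 1 | 1
   2 | 0100111000111011 | 0 | 0
   3 | 1001110001110110 | 1 | 0
   4 | 0011100011101100 | 0 | 1
   5 | 0111000111011001 | 0 | 1
   6 | 1110001110110011 | 1 | 1
   7 | 1100011101100111 | 1 | 1
   8 | 1000111011001111 | 1 | 1
   9 | 0001110110011111 | 0 | 1
  10 | 0011101100111111 | 0 | 1
  11 | 0111011001111111 | 0 | 1
  12 | 1110110011111111 | 1 | 0
  13 | 1101100111111110 | 1 | 0
  14 | 1011001111111100 | 1 | 1
  15 | 0110011111111001 | 0 | 1
  16 | 1100111111110011 | 1 | 1
  17 | 1001111111100111 | 1 | 1
  18 | 0011111111001111 | 0 | 0
  19 | 0111111110011110 | 0 | 1
  20 | 1111111100111101 | 1 | 1
  21 | 1111111001111011 | 1 | 1
  22 | 1111110011110111 | 1 | 0
  23 | 1111100111101110 | 1 | 1
  24 | 1111001111011101 | 1 | 1
  25 | 1110011110111011 | 1 | 1
  26 | 1100111101110111 | 1 | 0
  27 | 1001111011101110 | 1 | 1
  28 | 0011110111011101 | 0 | 0
  29 | 0111101110111010 | 0 | 0
  30 | 1111011101110100 | 1 | 1
  31 | 1110111011101001 | 1 | 1
  32 | 1101110111010011 | 1 | 1
  33 | 1011101110100111 | 1 | 1
  34 | 0111011101001111 | 0 | 0
  35 | 1110111010011110 | 1 | 0
  36 | 1101110100111100 | 1 | 1
  37 | 1011101001111001 | 1 | 0
  38 | 0111010011110010 | 0 | 0
  39 | 1110100111100100 | 1 | 0
  40 | 1101001111001000 | 1 | 1
  41 | 1010011110010001 | 1 | 0
  42 | 0100111100100010 | 0 | 1
  43 | 1001111001000101 | 1 | 0
  44 | 0011110010001010 | 0 | 1
  45 | 0111100100010101 | 0 | 0
  46 | 1111001000101010 | 1 | 0
  47 | 1110010001010100 | 1 | 1
  48 | 1100100010101001 | 1 | 1
  49 | 1001000101010011 | 1 | 1
  50 | 0010001010100111 | 0 | 0
  51 | 0100010101001110 | 0 | 0
  52 | 1000101010011100 | 1 | 1
  53 | 0001010100111001 | 0 | 1
  54 | 0010101001110011 | 0 | 0
  55 | 0101010011100110 | 0 | 0
  56 | 1010100111001100 | 1 | 0
  57 | 0101001110011000 | 0 | 1
  58 | 1010011100110001 | 1 | 0
  59 | 0100111001100010 | 0 | 1
  60 | 1001110011000101 | 1 | 0
  61 | 0011100110001010 | 0 | 1
  62 | 0111001100010101 | 0 | 0
  63 | 1110011000101010 | 1 | 0
  64 | 1100110001010100 | 1 | 1
  65 | 1001100010101001 | 1 | 1
  66 | 0011000101010011 | 0 | 0
  67 | 0110001010100110 | 0 | 0
  68 | 1100010101001100 | 1 | 0
  69 | 1000101010011000 | 1 | 0
  70 | 0001010100110000 | 0 | 1
  71 | 0010101001100001 | 0 | 0
  72 | 0101010011000010 | 0 | 1
  73 | 1010100110000101 | 1 | 0
  74 | 0101001100001010 | 0 | 1
  75 | 1010011000010101 | 1 | 1
  76 | 0100110000101011 | 0 | 1
  77 | 1001100001010111 | 1 | 0
  78 | 0011000010101110 | 0 | 0
  79 | 0110000101011100 | 0 | 0
  80 | 1100001010111000 | 1 | 0
  81 | 1000010101110000 | 1 | 0
  82 | 0000101011100000 | 0 | 0
  83 | 0001010111000000 | 0 | 0
  84 | 0010101110000000 | 0 | 0
  85 | 0101011100000000 | 0 | 0
  86 | 1010111000000000 | 1 | 1
  87 | 0101110000000001 | 0 | 0
  88 | 1011100000000010 | 1 | 0
  89 | 0111000000000100 | 0 | 1
  90 | 1110000000001001 | 1 | 1
  91 | 1100000000010011 | 1 | 1
  92 | 1000000000100111 | 1 | 1
  93 | 0000000001001111 | 0 | 0
  94 | 0000000010011110 | 0 | 1
  95 | 0000000100111101 | 0 | 0
  96 | 0000001001111010 | 0 | 0
  97 | 0000010011110100 | 0 | 0
  98 | 0000100111101000 | 0 | 0
  99 | 0001001111010000 | 0 | 1
 100 | 0010011110100001 | 0 | 0
 101 | 0100111101000010 | 0 | 1
 102 | 1001111010000101 | 1 | 0
 103 | 0011110100001010 | 0 | 1
 104 | 0111101000010101 | 0 | 0
 105 | 1111010000101010 | 1 | 0
 106 | 1110100001010100 | 1 | 1
 107 | 1101000010101001 | 1 | 1
 108 | 1010000101010011 | 1 | 1
 109 | 0100001010100111 | 0 | 0
 110 | 1000010101001110 | 1 | 1
 111 | 0000101010011101 | 0 | 0
 112 | 0001010100111010 | 0 | 0
 113 | 0010101001110100 | 0 | 0
 114 | 0101010011101000 | 0 | 0
 115 | 1010100111010000 | 1 | 0
 116 | 0101001110100000 | 0 | 0
 117 | 1010011101000000 | 1 | 1
 118 | 0100111010000001 | 0 | 0
 119 | 1001110100000010 | 1 | 0
 120 | 0011101000000100 | 0 | 1
 121 | 0111010000001001 | 0 | 0

11010011100011101100111111110011110111011101001111001000101010011100110001010100110000101011100000000010011110100001010100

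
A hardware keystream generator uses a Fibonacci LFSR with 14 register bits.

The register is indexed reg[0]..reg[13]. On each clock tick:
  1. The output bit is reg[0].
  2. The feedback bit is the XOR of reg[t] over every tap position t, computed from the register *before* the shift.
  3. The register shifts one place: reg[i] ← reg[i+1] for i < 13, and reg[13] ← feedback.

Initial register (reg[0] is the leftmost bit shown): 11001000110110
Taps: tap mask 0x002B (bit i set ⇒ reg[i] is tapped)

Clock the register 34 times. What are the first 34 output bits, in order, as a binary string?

1100100011011000000100101010101111

tick  register→output (feedback)
  0  11001000110110→1 (0)
  1  10010001101100→1 (0)
  2  00100011011000→0 (0)
  3  01000110110000→0 (0)
  4  10001101100000→1 (0)
  5  00011011000000→0 (1)
  6  00110110000001→0 (0)
  7  01101100000010→0 (0)
  8  11011000000100→1 (1)
  9  10110000001001→1 (0)
 10  01100000010010→0 (1)
 11  11000000100101→1 (0)
 12  10000001001010→1 (1)
 13  00000010010101→0 (0)
 14  00000100101010→0 (1)
 15  00001001010101→0 (0)
 16  00010010101010→0 (1)
 17  00100101010101→0 (1)
 18  01001010101011→0 (1)
 19  10010101010111→1 (1)
 20  00101010101111→0 (0)
 21  01010101011110→0 (1)
 22  10101010111101→1 (1)
 23  01010101111011→0 (1)
 24  10101011110111→1 (1)
 25  01010111101111→0 (1)
 26  10101111011111→1 (0)
 27  01011110111110→0 (1)
 28  10111101111101→1 (1)
 29  01111011111011→0 (0)
 30  11110111110110→1 (0)
 31  11101111101100→1 (1)
 32  11011111011001→1 (0)
 33  10111110110010→1 (1)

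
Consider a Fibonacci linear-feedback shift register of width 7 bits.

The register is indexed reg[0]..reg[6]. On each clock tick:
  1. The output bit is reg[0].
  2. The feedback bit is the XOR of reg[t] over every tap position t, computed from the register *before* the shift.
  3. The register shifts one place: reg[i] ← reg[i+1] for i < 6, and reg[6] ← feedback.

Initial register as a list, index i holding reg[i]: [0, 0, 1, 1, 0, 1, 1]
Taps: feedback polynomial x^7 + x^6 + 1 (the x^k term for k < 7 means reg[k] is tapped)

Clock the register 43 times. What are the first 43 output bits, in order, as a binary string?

tick  register→output (feedback)
  0  0011011→0 (1)
  1  0110111→0 (1)
  2  1101111→1 (0)
  3  1011110→1 (1)
  4  0111101→0 (1)
  5  1111011→1 (0)
  6  1110110→1 (1)
  7  1101101→1 (0)
  8  1011010→1 (1)
  9  0110101→0 (1)
 10  1101011→1 (0)
 11  1010110→1 (1)
 12  0101101→0 (1)
 13  1011011→1 (0)
 14  0110110→0 (0)
 15  1101100→1 (1)
 16  1011001→1 (0)
 17  0110010→0 (0)
 18  1100100→1 (1)
 19  1001001→1 (0)
 20  0010010→0 (0)
 21  0100100→0 (0)
 22  1001000→1 (1)
 23  0010001→0 (1)
 24  0100011→0 (1)
 25  1000111→1 (0)
 26  0001110→0 (0)
 27  0011100→0 (0)
 28  0111000→0 (0)
 29  1110000→1 (1)
 30  1100001→1 (0)
 31  1000010→1 (1)
 32  0000101→0 (1)
 33  0001011→0 (1)
 34  0010111→0 (1)
 35  0101111→0 (1)
 36  1011111→1 (0)
 37  0111110→0 (0)
 38  1111100→1 (1)
 39  1111001→1 (0)
 40  1110010→1 (1)
 41  1100101→1 (0)
 42  1001010→1 (1)

0011011110110101101100100100011100001011111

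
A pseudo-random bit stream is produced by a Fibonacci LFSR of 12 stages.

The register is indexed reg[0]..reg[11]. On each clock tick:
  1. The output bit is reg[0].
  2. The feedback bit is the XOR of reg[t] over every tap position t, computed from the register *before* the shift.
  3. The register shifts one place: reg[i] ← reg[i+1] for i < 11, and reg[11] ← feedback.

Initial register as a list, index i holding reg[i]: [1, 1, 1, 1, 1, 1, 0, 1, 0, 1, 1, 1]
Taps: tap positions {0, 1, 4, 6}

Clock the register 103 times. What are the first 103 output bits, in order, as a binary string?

1111110101111000111000111111111001000111011101100011011101001111111011010101101101001000101101111111010

step | reg (before) | out | fb
   0 | 111111010111 | 1 | 1
   1 | 111110101111 | 1 | 0
   2 | 111101011110 | 1 | 0
   3 | 111010111100 | 1 | 0
   4 | 110101111000 | 1 | 1
   5 | 101011110001 | 1 | 1
   6 | 010111100011 | 0 | 1
   7 | 101111000111 | 1 | 0
   8 | 011110001110 | 0 | 0
   9 | 111100011100 | 1 | 0
  10 | 111000111000 | 1 | 1
  11 | 110001110001 | 1 | 1
  12 | 100011100011 | 1 | 1
  13 | 000111000111 | 0 | 1
  14 | 001110001111 | 0 | 1
  15 | 011100011111 | 0 | 1
  16 | 111000111111 | 1 | 1
  17 | 110001111111 | 1 | 1
  18 | 100011111111 | 1 | 1
  19 | 000111111111 | 0 | 0
  20 | 001111111110 | 0 | 0
  21 | 011111111100 | 0 | 1
  22 | 111111111001 | 1 | 0
  23 | 111111110010 | 1 | 0
  24 | 111111100100 | 1 | 0
  25 | 111111001000 | 1 | 1
  26 | 111110010001 | 1 | 1
  27 | 111100100011 | 1 | 1
  28 | 111001000111 | 1 | 0
  29 | 110010001110 | 1 | 1
  30 | 100100011101 | 1 | 1
  31 | 001000111011 | 0 | 1
  32 | 010001110111 | 0 | 0
  33 | 100011101110 | 1 | 1
  34 | 000111011101 | 0 | 1
  35 | 001110111011 | 0 | 0
  36 | 011101110110 | 0 | 0
  37 | 111011101100 | 1 | 0
  38 | 110111011000 | 1 | 1
  39 | 101110110001 | 1 | 1
  40 | 011101100011 | 0 | 0
  41 | 111011000110 | 1 | 1
  42 | 110110001101 | 1 | 1
  43 | 101100011011 | 1 | 1
  44 | 011000110111 | 0 | 0
  45 | 110001101110 | 1 | 1
  46 | 100011011101 | 1 | 0
  47 | 000110111010 | 0 | 0
  48 | 001101110100 | 0 | 1
  49 | 011011101001 | 0 | 1
  50 | 110111010011 | 1 | 1
  51 | 101110100111 | 1 | 1
  52 | 011101001111 | 0 | 1
  53 | 111010011111 | 1 | 1
  54 | 110100111111 | 1 | 1
  55 | 101001111111 | 1 | 0
  56 | 010011111110 | 0 | 1
  57 | 100111111101 | 1 | 1
  58 | 001111111011 | 0 | 0
  59 | 011111110110 | 0 | 1
  60 | 111111101101 | 1 | 0
  61 | 111111011010 | 1 | 1
  62 | 111110110101 | 1 | 0
  63 | 111101101010 | 1 | 1
  64 | 111011010101 | 1 | 1
  65 | 110110101011 | 1 | 0
  66 | 101101010110 | 1 | 1
  67 | 011010101101 | 0 | 1
  68 | 110101011011 | 1 | 0
  69 | 101010110110 | 1 | 1
  70 | 010101101101 | 0 | 0
  71 | 101011011010 | 1 | 0
  72 | 010110110100 | 0 | 1
  73 | 101101101001 | 1 | 0
  74 | 011011010010 | 0 | 0
  75 | 110110100100 | 1 | 0
  76 | 101101001000 | 1 | 1
  77 | 011010010001 | 0 | 0
  78 | 110100100010 | 1 | 1
  79 | 101001000101 | 1 | 1
  80 | 010010001011 | 0 | 0
  81 | 100100010110 | 1 | 1
  82 | 001000101101 | 0 | 1
  83 | 010001011011 | 0 | 1
  84 | 100010110111 | 1 | 1
  85 | 000101101111 | 0 | 1
  86 | 001011011111 | 0 | 1
  87 | 010110111111 | 0 | 1
  88 | 101101111111 | 1 | 0
  89 | 011011111110 | 0 | 1
  90 | 110111111101 | 1 | 0
  91 | 101111111010 | 1 | 1
  92 | 011111110101 | 0 | 1
  93 | 111111101011 | 1 | 0
  94 | 111111010110 | 1 | 1
  95 | 111110101101 | 1 | 0
  96 | 111101011010 | 1 | 0
  97 | 111010110100 | 1 | 0
  98 | 110101101000 | 1 | 1
  99 | 101011010001 | 1 | 0
 100 | 010110100010 | 0 | 1
 101 | 101101000101 | 1 | 1
 102 | 011010001011 | 0 | 0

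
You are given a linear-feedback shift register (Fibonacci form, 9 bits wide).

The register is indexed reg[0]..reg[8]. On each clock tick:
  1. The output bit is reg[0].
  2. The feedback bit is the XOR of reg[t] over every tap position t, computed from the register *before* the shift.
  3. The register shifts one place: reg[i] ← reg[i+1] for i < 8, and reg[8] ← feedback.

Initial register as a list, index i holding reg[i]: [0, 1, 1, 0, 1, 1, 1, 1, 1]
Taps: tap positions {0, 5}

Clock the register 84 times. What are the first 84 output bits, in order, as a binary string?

011011111100101101010000101000100111011001011110110000110101010011100100001100010000

step | reg (before) | out | fb
   0 | 011011111 | 0 | 1
   1 | 110111111 | 1 | 0
   2 | 101111110 | 1 | 0
   3 | 011111100 | 0 | 1
   4 | 111111001 | 1 | 0
   5 | 111110010 | 1 | 1
   6 | 111100101 | 1 | 1
   7 | 111001011 | 1 | 0
   8 | 110010110 | 1 | 1
   9 | 100101101 | 1 | 0
  10 | 001011010 | 0 | 1
  11 | 010110101 | 0 | 0
  12 | 101101010 | 1 | 0
  13 | 011010100 | 0 | 0
  14 | 110101000 | 1 | 0
  15 | 101010000 | 1 | 1
  16 | 010100001 | 0 | 0
  17 | 101000010 | 1 | 1
  18 | 010000101 | 0 | 0
  19 | 100001010 | 1 | 0
  20 | 000010100 | 0 | 0
  21 | 000101000 | 0 | 1
  22 | 001010001 | 0 | 0
  23 | 010100010 | 0 | 0
  24 | 101000100 | 1 | 1
  25 | 010001001 | 0 | 1
  26 | 100010011 | 1 | 1
  27 | 000100111 | 0 | 0
  28 | 001001110 | 0 | 1
  29 | 010011101 | 0 | 1
  30 | 100111011 | 1 | 0
  31 | 001110110 | 0 | 0
  32 | 011101100 | 0 | 1
  33 | 111011001 | 1 | 0
  34 | 110110010 | 1 | 1
  35 | 101100101 | 1 | 1
  36 | 011001011 | 0 | 1
  37 | 110010111 | 1 | 1
  38 | 100101111 | 1 | 0
  39 | 001011110 | 0 | 1
  40 | 010111101 | 0 | 1
  41 | 101111011 | 1 | 0
  42 | 011110110 | 0 | 0
  43 | 111101100 | 1 | 0
  44 | 111011000 | 1 | 0
  45 | 110110000 | 1 | 1
  46 | 101100001 | 1 | 1
  47 | 011000011 | 0 | 0
  48 | 110000110 | 1 | 1
  49 | 100001101 | 1 | 0
  50 | 000011010 | 0 | 1
  51 | 000110101 | 0 | 0
  52 | 001101010 | 0 | 1
  53 | 011010101 | 0 | 0
  54 | 110101010 | 1 | 0
  55 | 101010100 | 1 | 1
  56 | 010101001 | 0 | 1
  57 | 101010011 | 1 | 1
  58 | 010100111 | 0 | 0
  59 | 101001110 | 1 | 0
  60 | 010011100 | 0 | 1
  61 | 100111001 | 1 | 0
  62 | 001110010 | 0 | 0
  63 | 011100100 | 0 | 0
  64 | 111001000 | 1 | 0
  65 | 110010000 | 1 | 1
  66 | 100100001 | 1 | 1
  67 | 001000011 | 0 | 0
  68 | 010000110 | 0 | 0
  69 | 100001100 | 1 | 0
  70 | 000011000 | 0 | 1
  71 | 000110001 | 0 | 0
  72 | 001100010 | 0 | 0
  73 | 011000100 | 0 | 0
  74 | 110001000 | 1 | 0
  75 | 100010000 | 1 | 1
  76 | 000100001 | 0 | 0
  77 | 001000010 | 0 | 0
  78 | 010000100 | 0 | 0
  79 | 100001000 | 1 | 0
  80 | 000010000 | 0 | 0
  81 | 000100000 | 0 | 0
  82 | 001000000 | 0 | 0
  83 | 010000000 | 0 | 0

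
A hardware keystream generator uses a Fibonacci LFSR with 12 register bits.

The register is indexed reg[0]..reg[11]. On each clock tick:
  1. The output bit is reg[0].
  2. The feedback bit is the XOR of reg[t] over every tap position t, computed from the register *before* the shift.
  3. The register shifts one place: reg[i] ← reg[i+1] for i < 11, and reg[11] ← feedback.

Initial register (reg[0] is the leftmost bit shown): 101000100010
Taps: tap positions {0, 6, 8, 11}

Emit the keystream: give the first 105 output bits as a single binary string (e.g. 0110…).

101000100010000011001001001011001011001000111111110000001010011101000010011011011000111111101110110011100

tick  register→output (feedback)
  0  101000100010→1 (0)
  1  010001000100→0 (0)
  2  100010001000→1 (0)
  3  000100010000→0 (0)
  4  001000100000→0 (1)
  5  010001000001→0 (1)
  6  100010000011→1 (0)
  7  000100000110→0 (0)
  8  001000001100→0 (1)
  9  010000011001→0 (0)
 10  100000110010→1 (0)
 11  000001100100→0 (1)
 12  000011001001→0 (0)
 13  000110010010→0 (0)
 14  001100100100→0 (1)
 15  011001001001→0 (0)
 16  110010010010→1 (1)
 17  100100100101→1 (1)
 18  001001001011→0 (0)
 19  010010010110→0 (0)
 20  100100101100→1 (1)
 21  001001011001→0 (0)
 22  010010110010→0 (1)
 23  100101100101→1 (1)
 24  001011001011→0 (0)
 25  010110010110→0 (0)
 26  101100101100→1 (1)
 27  011001011001→0 (0)
 28  110010110010→1 (0)
 29  100101100100→1 (0)
 30  001011001000→0 (1)
 31  010110010001→0 (1)
 32  101100100011→1 (1)
 33  011001000111→0 (1)
 34  110010001111→1 (1)
 35  100100011111→1 (1)
 36  001000111111→0 (1)
 37  010001111111→0 (1)
 38  100011111111→1 (0)
 39  000111111110→0 (0)
 40  001111111100→0 (0)
 41  011111111000→0 (0)
 42  111111110000→1 (0)
 43  111111100000→1 (0)
 44  111111000000→1 (1)
 45  111110000001→1 (0)
 46  111100000010→1 (1)
 47  111000000101→1 (0)
 48  110000001010→1 (0)
 49  100000010100→1 (1)
 50  000000101001→0 (1)
 51  000001010011→0 (1)
 52  000010100111→0 (0)
 53  000101001110→0 (1)
 54  001010011101→0 (0)
 55  010100111010→0 (0)
 56  101001110100→1 (0)
 57  010011101000→0 (0)
 58  100111010000→1 (1)
 59  001110100001→0 (0)
 60  011101000010→0 (0)
 61  111010000100→1 (1)
 62  110100001001→1 (1)
 63  101000010011→1 (0)
 64  010000100110→0 (1)
 65  100001001101→1 (1)
 66  000010011011→0 (0)
 67  000100110110→0 (1)
 68  001001101101→0 (1)
 69  010011011011→0 (0)
 70  100110110110→1 (0)
 71  001101101100→0 (0)
 72  011011011000→0 (1)
 73  110110110001→1 (1)
 74  101101100011→1 (1)
 75  011011000111→0 (1)
 76  110110001111→1 (1)
 77  101100011111→1 (1)
 78  011000111111→0 (1)
 79  110001111111→1 (0)
 80  100011111110→1 (1)
 81  000111111101→0 (1)
 82  001111111011→0 (1)
 83  011111110111→0 (0)
 84  111111101110→1 (1)
 85  111111011101→1 (1)
 86  111110111011→1 (0)
 87  111101110110→1 (0)
 88  111011101100→1 (1)
 89  110111011001→1 (1)
 90  101110110011→1 (1)
 91  011101100111→0 (0)
 92  111011001110→1 (0)
 93  110110011100→1 (0)
 94  101100111000→1 (1)
 95  011001110001→0 (0)
 96  110011100010→1 (0)
 97  100111000100→1 (1)
 98  001110001001→0 (0)
 99  011100010010→0 (0)
100  111000100100→1 (0)
101  110001001000→1 (0)
102  100010010000→1 (1)
103  000100100001→0 (0)
104  001001000010→0 (0)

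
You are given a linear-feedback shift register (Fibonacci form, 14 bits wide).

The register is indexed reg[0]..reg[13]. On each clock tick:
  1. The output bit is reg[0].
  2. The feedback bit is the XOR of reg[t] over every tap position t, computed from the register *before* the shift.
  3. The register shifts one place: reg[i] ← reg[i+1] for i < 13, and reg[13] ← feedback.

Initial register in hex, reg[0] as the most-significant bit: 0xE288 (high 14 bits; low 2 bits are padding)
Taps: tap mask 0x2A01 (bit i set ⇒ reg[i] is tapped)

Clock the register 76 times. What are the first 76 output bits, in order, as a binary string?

1110001010001011001001010011110010111011100101110010001000001001010011010100

tick  register→output (feedback)
  0  11100010100010→1 (1)
  1  11000101000101→1 (1)
  2  10001010001011→1 (0)
  3  00010100010110→0 (0)
  4  00101000101100→0 (1)
  5  01010001011001→0 (0)
  6  10100010110010→1 (0)
  7  01000101100100→0 (1)
  8  10001011001001→1 (0)
  9  00010110010010→0 (1)
 10  00101100100101→0 (0)
 11  01011001001010→0 (0)
 12  10110010010100→1 (1)
 13  01100100101001→0 (1)
 14  11001001010011→1 (1)
 15  10010010100111→1 (1)
 16  00100101001111→0 (0)
 17  01001010011110→0 (0)
 18  10010100111100→1 (1)
 19  00101001111001→0 (0)
 20  01010011110010→0 (1)
 21  10100111100101→1 (1)
 22  01001111001011→0 (1)
 23  10011110010111→1 (0)
 24  00111100101110→0 (1)
 25  01111001011101→0 (1)
 26  11110010111011→1 (1)
 27  11100101110111→1 (0)
 28  11001011101110→1 (0)
 29  10010111011100→1 (1)
 30  00101110111001→0 (0)
 31  01011101110010→0 (1)
 32  10111011100101→1 (1)
 33  01110111001011→0 (1)
 34  11101110010111→1 (0)
 35  11011100101110→1 (0)
 36  10111001011100→1 (1)
 37  01110010111001→0 (0)
 38  11100101110010→1 (0)
 39  11001011100100→1 (0)
 40  10010111001000→1 (1)
 41  00101110010001→0 (0)
 42  01011100100010→0 (0)
 43  10111001000100→1 (0)
 44  01110010001000→0 (0)
 45  11100100010000→1 (0)
 46  11001000100000→1 (1)
 47  10010001000001→1 (0)
 48  00100010000010→0 (0)
 49  01000100000100→0 (1)
 50  10001000001001→1 (0)
 51  00010000010010→0 (1)
 52  00100000100101→0 (0)
 53  01000001001010→0 (0)
 54  10000010010100→1 (1)
 55  00000100101001→0 (1)
 56  00001001010011→0 (0)
 57  00010010100110→0 (1)
 58  00100101001101→0 (0)
 59  01001010011010→0 (1)
 60  10010100110101→1 (0)
 61  00101001101010→0 (0)
 62  01010011010100→0 (0)
 63  10100110101000→1 (1)
 64  01001101010001→0 (0)
 65  10011010100010→1 (1)
 66  00110101000101→0 (0)
 67  01101010001010→0 (0)
 68  11010100010100→1 (1)
 69  10101000101001→1 (0)
 70  01010001010010→0 (1)
 71  10100010100101→1 (1)
 72  01000101001011→0 (1)
 73  10001010010111→1 (0)
 74  00010100101110→0 (1)
 75  00101001011101→0 (1)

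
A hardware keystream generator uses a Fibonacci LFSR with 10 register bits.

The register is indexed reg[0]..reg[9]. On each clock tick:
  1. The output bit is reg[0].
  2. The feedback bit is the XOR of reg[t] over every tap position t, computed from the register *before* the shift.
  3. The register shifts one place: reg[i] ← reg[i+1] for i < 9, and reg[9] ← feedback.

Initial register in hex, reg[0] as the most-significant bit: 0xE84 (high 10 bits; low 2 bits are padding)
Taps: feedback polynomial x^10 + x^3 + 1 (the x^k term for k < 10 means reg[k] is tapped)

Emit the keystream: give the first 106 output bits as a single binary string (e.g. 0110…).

step | reg (before) | out | fb
   0 | 1110100001 | 1 | 1
   1 | 1101000011 | 1 | 0
   2 | 1010000110 | 1 | 1
   3 | 0100001101 | 0 | 0
   4 | 1000011010 | 1 | 1
   5 | 0000110101 | 0 | 0
   6 | 0001101010 | 0 | 1
   7 | 0011010101 | 0 | 1
   8 | 0110101011 | 0 | 0
   9 | 1101010110 | 1 | 0
  10 | 1010101100 | 1 | 1
  11 | 0101011001 | 0 | 1
  12 | 1010110011 | 1 | 1
  13 | 0101100111 | 0 | 1
  14 | 1011001111 | 1 | 0
  15 | 0110011110 | 0 | 0
  16 | 1100111100 | 1 | 1
  17 | 1001111001 | 1 | 0
  18 | 0011110010 | 0 | 1
  19 | 0111100101 | 0 | 1
  20 | 1111001011 | 1 | 0
  21 | 1110010110 | 1 | 1
  22 | 1100101101 | 1 | 1
  23 | 1001011011 | 1 | 0
  24 | 0010110110 | 0 | 0
  25 | 0101101100 | 0 | 1
  26 | 1011011001 | 1 | 0
  27 | 0110110010 | 0 | 0
  28 | 1101100100 | 1 | 0
  29 | 1011001000 | 1 | 0
  30 | 0110010000 | 0 | 0
  31 | 1100100000 | 1 | 1
  32 | 1001000001 | 1 | 0
  33 | 0010000010 | 0 | 0
  34 | 0100000100 | 0 | 0
  35 | 1000001000 | 1 | 1
  36 | 0000010001 | 0 | 0
  37 | 0000100010 | 0 | 0
  38 | 0001000100 | 0 | 1
  39 | 0010001001 | 0 | 0
  40 | 0100010010 | 0 | 0
  41 | 1000100100 | 1 | 1
  42 | 0001001001 | 0 | 1
  43 | 0010010011 | 0 | 0
  44 | 0100100110 | 0 | 0
  45 | 1001001100 | 1 | 0
  46 | 0010011000 | 0 | 0
  47 | 0100110000 | 0 | 0
  48 | 1001100000 | 1 | 0
  49 | 0011000000 | 0 | 1
  50 | 0110000001 | 0 | 0
  51 | 1100000010 | 1 | 1
  52 | 1000000101 | 1 | 1
  53 | 0000001011 | 0 | 0
  54 | 0000010110 | 0 | 0
  55 | 0000101100 | 0 | 0
  56 | 0001011000 | 0 | 1
  57 | 0010110001 | 0 | 0
  58 | 0101100010 | 0 | 1
  59 | 1011000101 | 1 | 0
  60 | 0110001010 | 0 | 0
  61 | 1100010100 | 1 | 1
  62 | 1000101001 | 1 | 1
  63 | 0001010011 | 0 | 1
  64 | 0010100111 | 0 | 0
  65 | 0101001110 | 0 | 1
  66 | 1010011101 | 1 | 1
  67 | 0100111011 | 0 | 0
  68 | 1001110110 | 1 | 0
  69 | 0011101100 | 0 | 1
  70 | 0111011001 | 0 | 1
  71 | 1110110011 | 1 | 1
  72 | 1101100111 | 1 | 0
  73 | 1011001110 | 1 | 0
  74 | 0110011100 | 0 | 0
  75 | 1100111000 | 1 | 1
  76 | 1001110001 | 1 | 0
  77 | 0011100010 | 0 | 1
  78 | 0111000101 | 0 | 1
  79 | 1110001011 | 1 | 1
  80 | 1100010111 | 1 | 1
  81 | 1000101111 | 1 | 1
  82 | 0001011111 | 0 | 1
  83 | 0010111111 | 0 | 0
  84 | 0101111110 | 0 | 1
  85 | 1011111101 | 1 | 0
  86 | 0111111010 | 0 | 1
  87 | 1111110101 | 1 | 0
  88 | 1111101010 | 1 | 0
  89 | 1111010100 | 1 | 0
  90 | 1110101000 | 1 | 1
  91 | 1101010001 | 1 | 0
  92 | 1010100010 | 1 | 1
  93 | 0101000101 | 0 | 1
  94 | 1010001011 | 1 | 1
  95 | 0100010111 | 0 | 0
  96 | 1000101110 | 1 | 1
  97 | 0001011101 | 0 | 1
  98 | 0010111011 | 0 | 0
  99 | 0101110110 | 0 | 1
 100 | 1011101101 | 1 | 0
 101 | 0111011010 | 0 | 1
 102 | 1110110101 | 1 | 1
 103 | 1101101011 | 1 | 0
 104 | 1011010110 | 1 | 0
 105 | 0110101100 | 0 | 0

1110100001101010110011110010110110010000010001001001100000010110001010011101100111000101111110101000101110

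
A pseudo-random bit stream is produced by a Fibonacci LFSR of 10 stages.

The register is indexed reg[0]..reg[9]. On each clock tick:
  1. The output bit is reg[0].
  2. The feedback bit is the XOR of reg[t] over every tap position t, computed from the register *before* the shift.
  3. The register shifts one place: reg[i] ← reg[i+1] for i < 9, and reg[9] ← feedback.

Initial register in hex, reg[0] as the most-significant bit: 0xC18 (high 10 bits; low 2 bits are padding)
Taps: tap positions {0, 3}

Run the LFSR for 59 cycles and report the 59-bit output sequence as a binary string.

k : reg_k → out_k, fb_k
0: 1100000110 → 1, fb=1
1: 1000001101 → 1, fb=1
2: 0000011011 → 0, fb=0
3: 0000110110 → 0, fb=0
4: 0001101100 → 0, fb=1
5: 0011011001 → 0, fb=1
6: 0110110011 → 0, fb=0
7: 1101100110 → 1, fb=0
8: 1011001100 → 1, fb=0
9: 0110011000 → 0, fb=0
10: 1100110000 → 1, fb=1
11: 1001100001 → 1, fb=0
12: 0011000010 → 0, fb=1
13: 0110000101 → 0, fb=0
14: 1100001010 → 1, fb=1
15: 1000010101 → 1, fb=1
16: 0000101011 → 0, fb=0
17: 0001010110 → 0, fb=1
18: 0010101101 → 0, fb=0
19: 0101011010 → 0, fb=1
20: 1010110101 → 1, fb=1
21: 0101101011 → 0, fb=1
22: 1011010111 → 1, fb=0
23: 0110101110 → 0, fb=0
24: 1101011100 → 1, fb=0
25: 1010111000 → 1, fb=1
26: 0101110001 → 0, fb=1
27: 1011100011 → 1, fb=0
28: 0111000110 → 0, fb=1
29: 1110001101 → 1, fb=1
30: 1100011011 → 1, fb=1
31: 1000110111 → 1, fb=1
32: 0001101111 → 0, fb=1
33: 0011011111 → 0, fb=1
34: 0110111111 → 0, fb=0
35: 1101111110 → 1, fb=0
36: 1011111100 → 1, fb=0
37: 0111111000 → 0, fb=1
38: 1111110001 → 1, fb=0
39: 1111100010 → 1, fb=0
40: 1111000100 → 1, fb=0
41: 1110001000 → 1, fb=1
42: 1100010001 → 1, fb=1
43: 1000100011 → 1, fb=1
44: 0001000111 → 0, fb=1
45: 0010001111 → 0, fb=0
46: 0100011110 → 0, fb=0
47: 1000111100 → 1, fb=1
48: 0001111001 → 0, fb=1
49: 0011110011 → 0, fb=1
50: 0111100111 → 0, fb=1
51: 1111001111 → 1, fb=0
52: 1110011110 → 1, fb=1
53: 1100111101 → 1, fb=1
54: 1001111011 → 1, fb=0
55: 0011110110 → 0, fb=1
56: 0111101101 → 0, fb=1
57: 1111011011 → 1, fb=0
58: 1110110110 → 1, fb=1

11000001101100110000101011010111000110111111000100011110011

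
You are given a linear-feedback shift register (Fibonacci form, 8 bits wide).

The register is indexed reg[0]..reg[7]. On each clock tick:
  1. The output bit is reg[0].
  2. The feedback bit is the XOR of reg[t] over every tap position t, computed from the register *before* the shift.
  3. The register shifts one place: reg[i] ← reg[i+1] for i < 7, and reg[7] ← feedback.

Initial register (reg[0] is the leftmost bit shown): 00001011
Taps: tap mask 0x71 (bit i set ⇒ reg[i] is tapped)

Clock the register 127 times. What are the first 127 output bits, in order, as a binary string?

0000101100011110100001111111100100001010011111010101011100000110001010110011001011111101111001101110111001010100101000100101101

tick  register→output (feedback)
  0  00001011→0 (0)
  1  00010110→0 (0)
  2  00101100→0 (0)
  3  01011000→0 (1)
  4  10110001→1 (1)
  5  01100011→0 (1)
  6  11000111→1 (1)
  7  10001111→1 (0)
  8  00011110→0 (1)
  9  00111101→0 (0)
 10  01111010→0 (0)
 11  11110100→1 (0)
 12  11101000→1 (0)
 13  11010000→1 (1)
 14  10100001→1 (1)
 15  01000011→0 (1)
 16  10000111→1 (1)
 17  00001111→0 (1)
 18  00011111→0 (1)
 19  00111111→0 (1)
 20  01111111→0 (1)
 21  11111111→1 (0)
 22  11111110→1 (0)
 23  11111100→1 (1)
 24  11111001→1 (0)
 25  11110010→1 (0)
 26  11100100→1 (0)
 27  11001000→1 (0)
 28  10010000→1 (1)
 29  00100001→0 (0)
 30  01000010→0 (1)
 31  10000101→1 (0)
 32  00001010→0 (0)
 33  00010100→0 (1)
 34  00101001→0 (1)
 35  01010011→0 (1)
 36  10100111→1 (1)
 37  01001111→0 (1)
 38  10011111→1 (0)
 39  00111110→0 (1)
 40  01111101→0 (0)
 41  11111010→1 (1)
 42  11110101→1 (0)
 43  11101010→1 (1)
 44  11010101→1 (0)
 45  10101010→1 (1)
 46  01010101→0 (1)
 47  10101011→1 (1)
 48  01010111→0 (0)
 49  10101110→1 (0)
 50  01011100→0 (0)
 51  10111000→1 (0)
 52  01110000→0 (0)
 53  11100000→1 (1)
 54  11000001→1 (1)
 55  10000011→1 (0)
 56  00000110→0 (0)
 57  00001100→0 (0)
 58  00011000→0 (1)
 59  00110001→0 (0)
 60  01100010→0 (1)
 61  11000101→1 (0)
 62  10001010→1 (1)
 63  00010101→0 (1)
 64  00101011→0 (0)
 65  01010110→0 (0)
 66  10101100→1 (1)
 67  01011001→0 (1)
 68  10110011→1 (0)
 69  01100110→0 (0)
 70  11001100→1 (1)
 71  10011001→1 (0)
 72  00110010→0 (1)
 73  01100101→0 (1)
 74  11001011→1 (1)
 75  10010111→1 (1)
 76  00101111→0 (1)
 77  01011111→0 (1)
 78  10111111→1 (0)
 79  01111110→0 (1)
 80  11111101→1 (1)
 81  11111011→1 (1)
 82  11110111→1 (1)
 83  11101111→1 (0)
 84  11011110→1 (0)
 85  10111100→1 (1)
 86  01111001→0 (1)
 87  11110011→1 (0)
 88  11100110→1 (1)
 89  11001101→1 (1)
 90  10011011→1 (1)
 91  00110111→0 (0)
 92  01101110→0 (1)
 93  11011101→1 (1)
 94  10111011→1 (1)
 95  01110111→0 (0)
 96  11101110→1 (0)
 97  11011100→1 (1)
 98  10111001→1 (0)
 99  01110010→0 (1)
100  11100101→1 (0)
101  11001010→1 (1)
102  10010101→1 (0)
103  00101010→0 (0)
104  01010100→0 (1)
105  10101001→1 (0)
106  01010010→0 (1)
107  10100101→1 (0)
108  01001010→0 (0)
109  10010100→1 (0)
110  00101000→0 (1)
111  01010001→0 (0)
112  10100010→1 (0)
113  01000100→0 (1)
114  10001001→1 (0)
115  00010010→0 (1)
116  00100101→0 (1)
117  01001011→0 (0)
118  10010110→1 (1)
119  00101101→0 (0)
120  01011010→0 (0)
121  10110100→1 (0)
122  01101000→0 (1)
123  11010001→1 (1)
124  10100011→1 (0)
125  01000110→0 (0)
126  10001100→1 (1)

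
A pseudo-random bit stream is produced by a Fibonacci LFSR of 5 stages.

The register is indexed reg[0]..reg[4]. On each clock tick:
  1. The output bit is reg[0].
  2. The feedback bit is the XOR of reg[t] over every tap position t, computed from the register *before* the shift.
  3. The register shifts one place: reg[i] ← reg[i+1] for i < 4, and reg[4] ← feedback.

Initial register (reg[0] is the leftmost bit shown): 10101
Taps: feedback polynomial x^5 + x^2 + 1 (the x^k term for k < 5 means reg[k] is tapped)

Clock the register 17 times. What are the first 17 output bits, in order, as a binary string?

10101000010010110

tick  register→output (feedback)
  0  10101→1 (0)
  1  01010→0 (0)
  2  10100→1 (0)
  3  01000→0 (0)
  4  10000→1 (1)
  5  00001→0 (0)
  6  00010→0 (0)
  7  00100→0 (1)
  8  01001→0 (0)
  9  10010→1 (1)
 10  00101→0 (1)
 11  01011→0 (0)
 12  10110→1 (0)
 13  01100→0 (1)
 14  11001→1 (1)
 15  10011→1 (1)
 16  00111→0 (1)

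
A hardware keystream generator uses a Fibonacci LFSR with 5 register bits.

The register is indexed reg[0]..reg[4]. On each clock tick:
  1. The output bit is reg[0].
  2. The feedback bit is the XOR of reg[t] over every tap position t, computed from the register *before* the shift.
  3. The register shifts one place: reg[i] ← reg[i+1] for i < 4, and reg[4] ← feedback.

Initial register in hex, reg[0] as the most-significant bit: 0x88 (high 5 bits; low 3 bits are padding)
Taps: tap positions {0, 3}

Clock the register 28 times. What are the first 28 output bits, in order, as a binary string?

1000111110011010010000101011

step | reg (before) | out | fb
   0 | 10001 | 1 | 1
   1 | 00011 | 0 | 1
   2 | 00111 | 0 | 1
   3 | 01111 | 0 | 1
   4 | 11111 | 1 | 0
   5 | 11110 | 1 | 0
   6 | 11100 | 1 | 1
   7 | 11001 | 1 | 1
   8 | 10011 | 1 | 0
   9 | 00110 | 0 | 1
  10 | 01101 | 0 | 0
  11 | 11010 | 1 | 0
  12 | 10100 | 1 | 1
  13 | 01001 | 0 | 0
  14 | 10010 | 1 | 0
  15 | 00100 | 0 | 0
  16 | 01000 | 0 | 0
  17 | 10000 | 1 | 1
  18 | 00001 | 0 | 0
  19 | 00010 | 0 | 1
  20 | 00101 | 0 | 0
  21 | 01010 | 0 | 1
  22 | 10101 | 1 | 1
  23 | 01011 | 0 | 1
  24 | 10111 | 1 | 0
  25 | 01110 | 0 | 1
  26 | 11101 | 1 | 1
  27 | 11011 | 1 | 0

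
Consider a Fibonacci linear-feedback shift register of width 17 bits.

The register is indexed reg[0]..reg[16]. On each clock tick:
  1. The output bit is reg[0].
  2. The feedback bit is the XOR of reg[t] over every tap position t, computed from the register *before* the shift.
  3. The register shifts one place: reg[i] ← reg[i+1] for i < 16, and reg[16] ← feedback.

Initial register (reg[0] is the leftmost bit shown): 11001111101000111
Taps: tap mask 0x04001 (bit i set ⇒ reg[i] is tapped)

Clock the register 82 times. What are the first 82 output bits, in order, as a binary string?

1100111110100011100101010111111000001011110001111111101010110101010101111010111101

k : reg_k → out_k, fb_k
0: 11001111101000111 → 1, fb=0
1: 10011111010001110 → 1, fb=0
2: 00111110100011100 → 0, fb=1
3: 01111101000111001 → 0, fb=0
4: 11111010001110010 → 1, fb=1
5: 11110100011100101 → 1, fb=0
6: 11101000111001010 → 1, fb=1
7: 11010001110010101 → 1, fb=0
8: 10100011100101010 → 1, fb=1
9: 01000111001010101 → 0, fb=1
10: 10001110010101011 → 1, fb=1
11: 00011100101010111 → 0, fb=1
12: 00111001010101111 → 0, fb=1
13: 01110010101011111 → 0, fb=1
14: 11100101010111111 → 1, fb=0
15: 11001010101111110 → 1, fb=0
16: 10010101011111100 → 1, fb=0
17: 00101010111111000 → 0, fb=0
18: 01010101111110000 → 0, fb=0
19: 10101011111100000 → 1, fb=1
20: 01010111111000001 → 0, fb=0
21: 10101111110000010 → 1, fb=1
22: 01011111100000101 → 0, fb=1
23: 10111111000001011 → 1, fb=1
24: 01111110000010111 → 0, fb=1
25: 11111100000101111 → 1, fb=0
26: 11111000001011110 → 1, fb=0
27: 11110000010111100 → 1, fb=0
28: 11100000101111000 → 1, fb=1
29: 11000001011110001 → 1, fb=1
30: 10000010111100011 → 1, fb=1
31: 00000101111000111 → 0, fb=1
32: 00001011110001111 → 0, fb=1
33: 00010111100011111 → 0, fb=1
34: 00101111000111111 → 0, fb=1
35: 01011110001111111 → 0, fb=1
36: 10111100011111111 → 1, fb=0
37: 01111000111111110 → 0, fb=1
38: 11110001111111101 → 1, fb=0
39: 11100011111111010 → 1, fb=1
40: 11000111111110101 → 1, fb=0
41: 10001111111101010 → 1, fb=1
42: 00011111111010101 → 0, fb=1
43: 00111111110101011 → 0, fb=0
44: 01111111101010110 → 0, fb=1
45: 11111111010101101 → 1, fb=0
46: 11111110101011010 → 1, fb=1
47: 11111101010110101 → 1, fb=0
48: 11111010101101010 → 1, fb=1
49: 11110101011010101 → 1, fb=0
50: 11101010110101010 → 1, fb=1
51: 11010101101010101 → 1, fb=0
52: 10101011010101010 → 1, fb=1
53: 01010110101010101 → 0, fb=1
54: 10101101010101011 → 1, fb=1
55: 01011010101010111 → 0, fb=1
56: 10110101010101111 → 1, fb=0
57: 01101010101011110 → 0, fb=1
58: 11010101010111101 → 1, fb=0
59: 10101010101111010 → 1, fb=1
60: 01010101011110101 → 0, fb=1
61: 10101010111101011 → 1, fb=1
62: 01010101111010111 → 0, fb=1
63: 10101011110101111 → 1, fb=0
64: 01010111101011110 → 0, fb=1
65: 10101111010111101 → 1, fb=0
66: 01011110101111010 → 0, fb=0
67: 10111101011110100 → 1, fb=0
68: 01111010111101000 → 0, fb=0
69: 11110101111010000 → 1, fb=1
70: 11101011110100001 → 1, fb=1
71: 11010111101000011 → 1, fb=1
72: 10101111010000111 → 1, fb=0
73: 01011110100001110 → 0, fb=1
74: 10111101000011101 → 1, fb=0
75: 01111010000111010 → 0, fb=0
76: 11110100001110100 → 1, fb=0
77: 11101000011101000 → 1, fb=1
78: 11010000111010001 → 1, fb=1
79: 10100001110100011 → 1, fb=1
80: 01000011101000111 → 0, fb=1
81: 10000111010001111 → 1, fb=0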